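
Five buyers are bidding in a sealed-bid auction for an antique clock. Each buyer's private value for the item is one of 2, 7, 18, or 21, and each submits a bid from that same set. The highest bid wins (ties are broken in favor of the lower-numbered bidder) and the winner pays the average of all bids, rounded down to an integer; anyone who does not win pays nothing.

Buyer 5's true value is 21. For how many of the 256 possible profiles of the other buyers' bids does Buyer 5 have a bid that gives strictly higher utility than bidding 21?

1

Others bid (2, 2, 2, 2): truth gives 16; bid 7 gives 18 > 16. Violating.
Others bid (2, 2, 2, 7): truth gives 15; no alternative beats it.
Others bid (2, 2, 2, 18): truth gives 12; no alternative beats it.
(Checking all 256 profiles: 1 has a profitable deviation, 255 do not.)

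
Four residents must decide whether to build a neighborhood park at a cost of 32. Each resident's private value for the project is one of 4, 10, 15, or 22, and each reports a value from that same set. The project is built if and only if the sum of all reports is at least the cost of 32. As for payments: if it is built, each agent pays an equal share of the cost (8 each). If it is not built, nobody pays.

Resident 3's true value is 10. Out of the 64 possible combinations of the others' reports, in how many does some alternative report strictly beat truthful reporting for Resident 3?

4

Others report (4, 4, 4): truth gives 0; report 22 gives 2 > 0. Violating.
Others report (4, 4, 10): truth gives 0; report 15 gives 2 > 0. Violating.
Others report (4, 10, 4): truth gives 0; report 15 gives 2 > 0. Violating.
Others report (10, 4, 4): truth gives 0; report 15 gives 2 > 0. Violating.
Others report (4, 4, 15): truth gives 2; no alternative beats it.
Others report (4, 4, 22): truth gives 2; no alternative beats it.
(Checking all 64 profiles: 4 have a profitable deviation, 60 do not.)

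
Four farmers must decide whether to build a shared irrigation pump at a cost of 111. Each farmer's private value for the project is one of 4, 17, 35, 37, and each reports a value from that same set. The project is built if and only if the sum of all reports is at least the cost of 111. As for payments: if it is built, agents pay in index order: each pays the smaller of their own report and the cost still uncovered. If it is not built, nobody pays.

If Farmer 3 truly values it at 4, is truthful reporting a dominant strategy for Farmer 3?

Yes

Check each profile of the others' reports and compare truth against every alternative report.
Others report (35, 35, 35): truth gives 0, best alternative gives -13.
Others report (35, 35, 37): truth gives 0, best alternative gives -13.
Others report (35, 37, 35): truth gives 0, best alternative gives -13.
Others report (35, 37, 37): truth gives 0, best alternative gives -13.
Others report (37, 35, 35): truth gives 0, best alternative gives -13.
Others report (37, 35, 37): truth gives 0, best alternative gives -13.
(Remaining 58 profiles checked similarly; truth is weakly best in each.)
In every case the truthful report is at least as good as any alternative, so it is a dominant strategy.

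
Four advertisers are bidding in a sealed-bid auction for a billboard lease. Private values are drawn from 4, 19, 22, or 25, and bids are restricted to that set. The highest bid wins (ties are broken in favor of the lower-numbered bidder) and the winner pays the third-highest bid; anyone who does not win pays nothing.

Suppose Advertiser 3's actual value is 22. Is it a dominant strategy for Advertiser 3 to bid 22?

Consider the case where Advertiser 1 bids 4, Advertiser 2 bids 4 and Advertiser 4 bids 25.
Truthful bid 22: loses, pays 0, utility 0.
Bid 25 instead: wins, pays 4, utility 22 - 4 = 18.
Since 18 > 0, bidding 25 is strictly better here, so truthful bidding is not dominant.

No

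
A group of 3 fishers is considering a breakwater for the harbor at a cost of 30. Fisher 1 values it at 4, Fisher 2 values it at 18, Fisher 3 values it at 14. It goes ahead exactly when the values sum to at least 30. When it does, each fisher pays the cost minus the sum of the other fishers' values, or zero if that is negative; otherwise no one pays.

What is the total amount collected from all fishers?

20

Total value 36 ≥ cost 30, so it is built.
Fisher 1: others sum to 32; max(0, 30 - 32) = 0.
Fisher 2: others sum to 18; max(0, 30 - 18) = 12.
Fisher 3: others sum to 22; max(0, 30 - 22) = 8.
Total collected = 0 + 12 + 8 = 20.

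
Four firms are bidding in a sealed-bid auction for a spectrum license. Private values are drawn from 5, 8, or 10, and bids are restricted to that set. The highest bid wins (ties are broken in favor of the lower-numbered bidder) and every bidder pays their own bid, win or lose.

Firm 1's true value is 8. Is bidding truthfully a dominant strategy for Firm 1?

Consider the case where Firm 2 bids 5, Firm 3 bids 5 and Firm 4 bids 5.
Truthful bid 8: wins, pays 8, utility 8 - 8 = 0.
Bid 5 instead: wins, pays 5, utility 8 - 5 = 3.
Since 3 > 0, bidding 5 is strictly better here, so truthful bidding is not dominant.

No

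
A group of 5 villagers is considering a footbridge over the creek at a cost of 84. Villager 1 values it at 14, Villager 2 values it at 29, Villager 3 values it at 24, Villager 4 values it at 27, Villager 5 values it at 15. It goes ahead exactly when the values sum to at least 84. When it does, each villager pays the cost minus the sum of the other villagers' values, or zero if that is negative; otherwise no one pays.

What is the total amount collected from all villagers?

6

Total value 109 ≥ cost 84, so it is built.
Villager 1: others sum to 95; max(0, 84 - 95) = 0.
Villager 2: others sum to 80; max(0, 84 - 80) = 4.
Villager 3: others sum to 85; max(0, 84 - 85) = 0.
Villager 4: others sum to 82; max(0, 84 - 82) = 2.
Villager 5: others sum to 94; max(0, 84 - 94) = 0.
Total collected = 0 + 4 + 0 + 2 + 0 = 6.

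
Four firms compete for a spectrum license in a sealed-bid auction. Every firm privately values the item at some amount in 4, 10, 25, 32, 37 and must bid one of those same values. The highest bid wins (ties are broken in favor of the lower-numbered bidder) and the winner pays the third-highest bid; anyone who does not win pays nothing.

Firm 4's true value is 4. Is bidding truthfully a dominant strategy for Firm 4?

Check each profile of the others' bids and compare truth against every alternative bid.
Others bid (4, 4, 4): truth gives 0, best alternative gives 0.
Others bid (4, 4, 10): truth gives 0, best alternative gives 0.
Others bid (4, 4, 25): truth gives 0, best alternative gives 0.
Others bid (4, 4, 32): truth gives 0, best alternative gives 0.
Others bid (4, 4, 37): truth gives 0, best alternative gives 0.
Others bid (4, 10, 4): truth gives 0, best alternative gives 0.
(Remaining 119 profiles checked similarly; truth is weakly best in each.)
In every case the truthful bid is at least as good as any alternative, so it is a dominant strategy.

Yes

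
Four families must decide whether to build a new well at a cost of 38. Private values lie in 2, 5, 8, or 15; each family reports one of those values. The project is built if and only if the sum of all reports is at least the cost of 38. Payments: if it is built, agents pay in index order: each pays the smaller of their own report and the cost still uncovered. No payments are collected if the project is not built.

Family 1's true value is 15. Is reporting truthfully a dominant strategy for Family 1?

No

Consider the case where Family 2 reports 2, Family 3 reports 15 and Family 4 reports 15.
Truthful report 15: project built, pays 15, utility 15 - 15 = 0.
Report 8 instead: project built, pays 8, utility 15 - 8 = 7.
Since 7 > 0, reporting 8 is strictly better here, so truthful reporting is not dominant.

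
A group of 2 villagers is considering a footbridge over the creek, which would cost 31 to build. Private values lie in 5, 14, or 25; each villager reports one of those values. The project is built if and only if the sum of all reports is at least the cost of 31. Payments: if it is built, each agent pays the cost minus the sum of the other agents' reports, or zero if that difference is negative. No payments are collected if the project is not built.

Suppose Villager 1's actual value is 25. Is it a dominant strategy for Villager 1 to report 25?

Check each profile of the others' reports and compare truth against every alternative report.
Others report (14): truth gives 8, best alternative gives 0.
Others report (25): truth gives 19, best alternative gives 19.
Others report (5): truth gives 0, best alternative gives 0.
In every case the truthful report is at least as good as any alternative, so it is a dominant strategy.

Yes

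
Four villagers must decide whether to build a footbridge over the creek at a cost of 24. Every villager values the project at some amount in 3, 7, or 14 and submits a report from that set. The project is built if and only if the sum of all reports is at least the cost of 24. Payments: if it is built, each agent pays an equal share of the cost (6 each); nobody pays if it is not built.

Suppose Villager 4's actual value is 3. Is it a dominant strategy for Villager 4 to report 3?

Check each profile of the others' reports and compare truth against every alternative report.
Others report (3, 3, 14): truth gives 0, best alternative gives -3.
Others report (3, 7, 7): truth gives 0, best alternative gives -3.
Others report (3, 14, 3): truth gives 0, best alternative gives -3.
Others report (7, 3, 7): truth gives 0, best alternative gives -3.
Others report (7, 7, 3): truth gives 0, best alternative gives -3.
Others report (14, 3, 3): truth gives 0, best alternative gives -3.
(Remaining 21 profiles checked similarly; truth is weakly best in each.)
In every case the truthful report is at least as good as any alternative, so it is a dominant strategy.

Yes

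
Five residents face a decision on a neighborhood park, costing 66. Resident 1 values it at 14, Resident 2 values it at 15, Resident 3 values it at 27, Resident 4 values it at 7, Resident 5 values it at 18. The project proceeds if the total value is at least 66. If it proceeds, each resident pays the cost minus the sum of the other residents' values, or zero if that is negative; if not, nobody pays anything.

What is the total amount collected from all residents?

15

Total value 81 ≥ cost 66, so it is built.
Resident 1: others sum to 67; max(0, 66 - 67) = 0.
Resident 2: others sum to 66; max(0, 66 - 66) = 0.
Resident 3: others sum to 54; max(0, 66 - 54) = 12.
Resident 4: others sum to 74; max(0, 66 - 74) = 0.
Resident 5: others sum to 63; max(0, 66 - 63) = 3.
Total collected = 0 + 0 + 12 + 0 + 3 = 15.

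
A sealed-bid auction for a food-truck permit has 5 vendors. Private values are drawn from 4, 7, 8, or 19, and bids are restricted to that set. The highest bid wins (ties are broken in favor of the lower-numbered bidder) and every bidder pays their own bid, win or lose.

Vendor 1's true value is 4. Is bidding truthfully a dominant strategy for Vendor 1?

Consider the case where Vendor 2 bids 4, Vendor 3 bids 4, Vendor 4 bids 4 and Vendor 5 bids 7.
Truthful bid 4: loses but pays 4, utility -4.
Bid 7 instead: wins, pays 7, utility 4 - 7 = -3.
Since -3 > -4, bidding 7 is strictly better here, so truthful bidding is not dominant.

No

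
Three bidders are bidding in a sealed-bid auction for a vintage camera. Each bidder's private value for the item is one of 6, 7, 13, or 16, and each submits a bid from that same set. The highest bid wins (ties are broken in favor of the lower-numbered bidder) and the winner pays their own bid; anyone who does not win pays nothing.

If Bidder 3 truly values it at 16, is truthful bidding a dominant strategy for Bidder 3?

Consider the case where Bidder 1 bids 6 and Bidder 2 bids 6.
Truthful bid 16: wins, pays 16, utility 16 - 16 = 0.
Bid 7 instead: wins, pays 7, utility 16 - 7 = 9.
Since 9 > 0, bidding 7 is strictly better here, so truthful bidding is not dominant.

No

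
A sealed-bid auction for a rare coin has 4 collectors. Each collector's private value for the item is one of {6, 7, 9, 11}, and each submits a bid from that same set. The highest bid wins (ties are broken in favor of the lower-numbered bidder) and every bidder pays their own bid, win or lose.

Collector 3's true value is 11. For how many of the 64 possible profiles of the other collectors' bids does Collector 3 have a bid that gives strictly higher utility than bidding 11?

40

Others bid (6, 6, 6): truth gives 0; bid 7 gives 4 > 0. Violating.
Others bid (6, 6, 7): truth gives 0; bid 7 gives 4 > 0. Violating.
Others bid (6, 6, 9): truth gives 0; bid 9 gives 2 > 0. Violating.
Others bid (6, 7, 6): truth gives 0; bid 9 gives 2 > 0. Violating.
Others bid (6, 6, 11): truth gives 0; no alternative beats it.
Others bid (6, 7, 11): truth gives 0; no alternative beats it.
(Checking all 64 profiles: 40 have a profitable deviation, 24 do not.)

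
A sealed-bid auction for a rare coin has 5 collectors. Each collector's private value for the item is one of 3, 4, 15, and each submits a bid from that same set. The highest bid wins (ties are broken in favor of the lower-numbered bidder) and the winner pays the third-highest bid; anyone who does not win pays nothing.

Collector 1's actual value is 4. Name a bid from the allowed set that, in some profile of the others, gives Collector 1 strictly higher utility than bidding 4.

15

Suppose Collector 2 bids 3, Collector 3 bids 3, Collector 4 bids 3 and Collector 5 bids 15.
Bid 4: loses, pays 0, utility 0.
Bid 15: wins, pays 3, utility 4 - 3 = 1.
So bidding 15 beats truth here (1 > 0).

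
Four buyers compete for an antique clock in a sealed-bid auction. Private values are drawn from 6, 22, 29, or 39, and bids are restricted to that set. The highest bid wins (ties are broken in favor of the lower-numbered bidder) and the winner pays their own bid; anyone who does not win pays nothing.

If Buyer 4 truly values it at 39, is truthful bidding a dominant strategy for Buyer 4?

No

Consider the case where Buyer 1 bids 6, Buyer 2 bids 6 and Buyer 3 bids 6.
Truthful bid 39: wins, pays 39, utility 39 - 39 = 0.
Bid 22 instead: wins, pays 22, utility 39 - 22 = 17.
Since 17 > 0, bidding 22 is strictly better here, so truthful bidding is not dominant.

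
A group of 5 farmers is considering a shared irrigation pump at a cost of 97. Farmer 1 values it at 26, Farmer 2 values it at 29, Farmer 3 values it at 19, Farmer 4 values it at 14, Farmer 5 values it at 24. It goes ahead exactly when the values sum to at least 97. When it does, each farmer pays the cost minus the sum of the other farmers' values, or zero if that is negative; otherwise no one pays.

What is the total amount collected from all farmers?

Total value 112 ≥ cost 97, so it is built.
Farmer 1: others sum to 86; max(0, 97 - 86) = 11.
Farmer 2: others sum to 83; max(0, 97 - 83) = 14.
Farmer 3: others sum to 93; max(0, 97 - 93) = 4.
Farmer 4: others sum to 98; max(0, 97 - 98) = 0.
Farmer 5: others sum to 88; max(0, 97 - 88) = 9.
Total collected = 11 + 14 + 4 + 0 + 9 = 38.

38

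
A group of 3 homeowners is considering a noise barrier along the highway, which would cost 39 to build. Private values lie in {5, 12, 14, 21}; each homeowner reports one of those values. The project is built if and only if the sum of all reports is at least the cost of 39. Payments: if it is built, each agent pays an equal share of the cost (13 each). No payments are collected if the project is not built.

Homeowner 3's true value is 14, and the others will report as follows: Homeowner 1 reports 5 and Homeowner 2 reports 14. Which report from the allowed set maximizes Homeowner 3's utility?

Report 5: project not built, utility 0.
Report 12: project not built, utility 0.
Report 14: project not built, utility 0.
Report 21: project built, pays 13, utility 14 - 13 = 1.
The best choice is 21 with utility 1.

21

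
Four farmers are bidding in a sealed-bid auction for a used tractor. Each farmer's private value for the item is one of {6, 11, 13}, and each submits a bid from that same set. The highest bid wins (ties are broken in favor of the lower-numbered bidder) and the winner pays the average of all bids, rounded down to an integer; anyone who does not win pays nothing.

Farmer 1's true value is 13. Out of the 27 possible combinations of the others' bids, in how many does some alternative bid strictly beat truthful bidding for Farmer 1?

7

Others bid (6, 6, 6): truth gives 6; bid 6 gives 7 > 6. Violating.
Others bid (6, 6, 11): truth gives 4; bid 11 gives 5 > 4. Violating.
Others bid (6, 11, 6): truth gives 4; bid 11 gives 5 > 4. Violating.
Others bid (6, 11, 11): truth gives 3; bid 11 gives 4 > 3. Violating.
Others bid (6, 6, 13): truth gives 4; no alternative beats it.
Others bid (6, 11, 13): truth gives 3; no alternative beats it.
(Checking all 27 profiles: 7 have a profitable deviation, 20 do not.)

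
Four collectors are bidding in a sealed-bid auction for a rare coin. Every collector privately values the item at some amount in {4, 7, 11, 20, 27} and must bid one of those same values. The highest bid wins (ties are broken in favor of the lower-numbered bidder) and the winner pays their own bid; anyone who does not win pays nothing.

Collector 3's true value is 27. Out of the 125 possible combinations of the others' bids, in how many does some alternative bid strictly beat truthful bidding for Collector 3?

Others bid (4, 4, 4): truth gives 0; bid 7 gives 20 > 0. Violating.
Others bid (4, 4, 7): truth gives 0; bid 7 gives 20 > 0. Violating.
Others bid (4, 4, 11): truth gives 0; bid 11 gives 16 > 0. Violating.
Others bid (4, 4, 20): truth gives 0; bid 20 gives 7 > 0. Violating.
Others bid (4, 4, 27): truth gives 0; no alternative beats it.
Others bid (4, 7, 27): truth gives 0; no alternative beats it.
(Checking all 125 profiles: 36 have a profitable deviation, 89 do not.)

36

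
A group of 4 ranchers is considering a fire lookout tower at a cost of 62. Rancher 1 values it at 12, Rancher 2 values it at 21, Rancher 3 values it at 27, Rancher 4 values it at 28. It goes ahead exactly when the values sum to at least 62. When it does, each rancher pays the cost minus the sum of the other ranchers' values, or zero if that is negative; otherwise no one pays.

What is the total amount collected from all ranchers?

Total value 88 ≥ cost 62, so it is built.
Rancher 1: others sum to 76; max(0, 62 - 76) = 0.
Rancher 2: others sum to 67; max(0, 62 - 67) = 0.
Rancher 3: others sum to 61; max(0, 62 - 61) = 1.
Rancher 4: others sum to 60; max(0, 62 - 60) = 2.
Total collected = 0 + 0 + 1 + 2 = 3.

3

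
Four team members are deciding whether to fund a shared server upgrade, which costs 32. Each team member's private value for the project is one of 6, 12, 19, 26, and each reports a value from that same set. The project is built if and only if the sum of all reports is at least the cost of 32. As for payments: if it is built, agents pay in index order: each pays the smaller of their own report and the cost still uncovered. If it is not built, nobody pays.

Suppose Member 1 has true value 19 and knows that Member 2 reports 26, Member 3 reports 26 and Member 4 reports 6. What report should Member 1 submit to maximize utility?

Report 6: project built, pays 6, utility 19 - 6 = 13.
Report 12: project built, pays 12, utility 19 - 12 = 7.
Report 19: project built, pays 19, utility 19 - 19 = 0.
Report 26: project built, pays 26, utility 19 - 26 = -7.
The best choice is 6 with utility 13.

6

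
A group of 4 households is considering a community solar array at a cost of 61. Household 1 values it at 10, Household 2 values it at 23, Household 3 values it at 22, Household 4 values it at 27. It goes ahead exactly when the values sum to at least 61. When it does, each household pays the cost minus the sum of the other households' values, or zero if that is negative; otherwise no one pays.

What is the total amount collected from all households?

Total value 82 ≥ cost 61, so it is built.
Household 1: others sum to 72; max(0, 61 - 72) = 0.
Household 2: others sum to 59; max(0, 61 - 59) = 2.
Household 3: others sum to 60; max(0, 61 - 60) = 1.
Household 4: others sum to 55; max(0, 61 - 55) = 6.
Total collected = 0 + 2 + 1 + 6 = 9.

9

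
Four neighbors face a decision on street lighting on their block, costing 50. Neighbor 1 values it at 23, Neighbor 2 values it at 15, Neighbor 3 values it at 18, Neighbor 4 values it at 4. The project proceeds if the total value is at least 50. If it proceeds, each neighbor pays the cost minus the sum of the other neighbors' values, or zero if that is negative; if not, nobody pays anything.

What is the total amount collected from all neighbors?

Total value 60 ≥ cost 50, so it is built.
Neighbor 1: others sum to 37; max(0, 50 - 37) = 13.
Neighbor 2: others sum to 45; max(0, 50 - 45) = 5.
Neighbor 3: others sum to 42; max(0, 50 - 42) = 8.
Neighbor 4: others sum to 56; max(0, 50 - 56) = 0.
Total collected = 13 + 5 + 8 + 0 = 26.

26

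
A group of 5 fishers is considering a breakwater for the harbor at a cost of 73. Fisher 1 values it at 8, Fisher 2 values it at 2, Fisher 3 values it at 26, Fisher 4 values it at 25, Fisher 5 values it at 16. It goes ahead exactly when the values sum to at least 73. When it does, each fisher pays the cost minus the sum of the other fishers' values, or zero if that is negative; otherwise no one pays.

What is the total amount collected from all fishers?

59

Total value 77 ≥ cost 73, so it is built.
Fisher 1: others sum to 69; max(0, 73 - 69) = 4.
Fisher 2: others sum to 75; max(0, 73 - 75) = 0.
Fisher 3: others sum to 51; max(0, 73 - 51) = 22.
Fisher 4: others sum to 52; max(0, 73 - 52) = 21.
Fisher 5: others sum to 61; max(0, 73 - 61) = 12.
Total collected = 4 + 0 + 22 + 21 + 12 = 59.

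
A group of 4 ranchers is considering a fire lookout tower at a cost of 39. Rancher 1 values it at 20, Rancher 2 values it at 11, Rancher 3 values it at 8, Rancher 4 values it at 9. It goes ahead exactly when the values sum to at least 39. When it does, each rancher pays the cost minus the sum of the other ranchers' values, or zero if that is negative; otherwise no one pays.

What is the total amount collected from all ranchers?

13

Total value 48 ≥ cost 39, so it is built.
Rancher 1: others sum to 28; max(0, 39 - 28) = 11.
Rancher 2: others sum to 37; max(0, 39 - 37) = 2.
Rancher 3: others sum to 40; max(0, 39 - 40) = 0.
Rancher 4: others sum to 39; max(0, 39 - 39) = 0.
Total collected = 11 + 2 + 0 + 0 = 13.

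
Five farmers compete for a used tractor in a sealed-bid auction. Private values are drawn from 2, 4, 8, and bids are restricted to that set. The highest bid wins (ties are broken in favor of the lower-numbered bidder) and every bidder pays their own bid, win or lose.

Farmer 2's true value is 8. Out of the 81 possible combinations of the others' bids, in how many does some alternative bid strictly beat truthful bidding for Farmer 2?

Others bid (2, 2, 2, 2): truth gives 0; bid 4 gives 4 > 0. Violating.
Others bid (2, 2, 2, 4): truth gives 0; bid 4 gives 4 > 0. Violating.
Others bid (2, 2, 4, 2): truth gives 0; bid 4 gives 4 > 0. Violating.
Others bid (2, 2, 4, 4): truth gives 0; bid 4 gives 4 > 0. Violating.
Others bid (2, 2, 2, 8): truth gives 0; no alternative beats it.
Others bid (2, 2, 4, 8): truth gives 0; no alternative beats it.
(Checking all 81 profiles: 35 have a profitable deviation, 46 do not.)

35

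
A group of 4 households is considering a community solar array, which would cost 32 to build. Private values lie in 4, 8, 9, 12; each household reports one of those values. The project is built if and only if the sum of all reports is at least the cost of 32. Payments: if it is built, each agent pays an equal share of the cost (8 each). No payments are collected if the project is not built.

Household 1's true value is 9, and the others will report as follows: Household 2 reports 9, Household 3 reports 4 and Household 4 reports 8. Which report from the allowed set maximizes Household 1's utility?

Report 4: project not built, utility 0.
Report 8: project not built, utility 0.
Report 9: project not built, utility 0.
Report 12: project built, pays 8, utility 9 - 8 = 1.
The best choice is 12 with utility 1.

12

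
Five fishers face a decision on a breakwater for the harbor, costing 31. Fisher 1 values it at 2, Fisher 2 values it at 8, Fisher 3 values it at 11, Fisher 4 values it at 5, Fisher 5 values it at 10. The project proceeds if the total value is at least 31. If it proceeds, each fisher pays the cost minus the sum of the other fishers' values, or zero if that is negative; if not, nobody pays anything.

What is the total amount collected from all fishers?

Total value 36 ≥ cost 31, so it is built.
Fisher 1: others sum to 34; max(0, 31 - 34) = 0.
Fisher 2: others sum to 28; max(0, 31 - 28) = 3.
Fisher 3: others sum to 25; max(0, 31 - 25) = 6.
Fisher 4: others sum to 31; max(0, 31 - 31) = 0.
Fisher 5: others sum to 26; max(0, 31 - 26) = 5.
Total collected = 0 + 3 + 6 + 0 + 5 = 14.

14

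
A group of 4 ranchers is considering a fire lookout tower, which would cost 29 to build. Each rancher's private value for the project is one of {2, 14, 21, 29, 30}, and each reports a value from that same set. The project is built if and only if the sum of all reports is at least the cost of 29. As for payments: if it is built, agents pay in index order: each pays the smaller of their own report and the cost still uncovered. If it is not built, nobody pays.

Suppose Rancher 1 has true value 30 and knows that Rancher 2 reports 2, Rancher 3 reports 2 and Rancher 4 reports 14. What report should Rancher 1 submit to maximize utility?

14

Report 2: project not built, utility 0.
Report 14: project built, pays 14, utility 30 - 14 = 16.
Report 21: project built, pays 21, utility 30 - 21 = 9.
Report 29: project built, pays 29, utility 30 - 29 = 1.
Report 30: project built, pays 29, utility 30 - 29 = 1.
The best choice is 14 with utility 16.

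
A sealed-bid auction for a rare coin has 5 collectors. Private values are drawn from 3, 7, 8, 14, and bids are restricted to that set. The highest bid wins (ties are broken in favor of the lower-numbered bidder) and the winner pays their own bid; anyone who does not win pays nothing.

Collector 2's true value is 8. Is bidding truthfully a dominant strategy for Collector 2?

No

Consider the case where Collector 1 bids 3, Collector 3 bids 3, Collector 4 bids 3 and Collector 5 bids 3.
Truthful bid 8: wins, pays 8, utility 8 - 8 = 0.
Bid 7 instead: wins, pays 7, utility 8 - 7 = 1.
Since 1 > 0, bidding 7 is strictly better here, so truthful bidding is not dominant.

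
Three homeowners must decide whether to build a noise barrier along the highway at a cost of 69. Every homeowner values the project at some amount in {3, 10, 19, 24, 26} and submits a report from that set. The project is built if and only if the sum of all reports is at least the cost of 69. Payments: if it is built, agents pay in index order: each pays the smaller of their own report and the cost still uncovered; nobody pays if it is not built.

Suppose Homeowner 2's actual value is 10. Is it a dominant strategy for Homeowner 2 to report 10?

Yes

Check each profile of the others' reports and compare truth against every alternative report.
Others report (3, 3): truth gives 0, best alternative gives 0.
Others report (3, 10): truth gives 0, best alternative gives 0.
Others report (3, 19): truth gives 0, best alternative gives 0.
Others report (3, 24): truth gives 0, best alternative gives 0.
Others report (3, 26): truth gives 0, best alternative gives 0.
Others report (10, 3): truth gives 0, best alternative gives 0.
(Remaining 19 profiles checked similarly; truth is weakly best in each.)
In every case the truthful report is at least as good as any alternative, so it is a dominant strategy.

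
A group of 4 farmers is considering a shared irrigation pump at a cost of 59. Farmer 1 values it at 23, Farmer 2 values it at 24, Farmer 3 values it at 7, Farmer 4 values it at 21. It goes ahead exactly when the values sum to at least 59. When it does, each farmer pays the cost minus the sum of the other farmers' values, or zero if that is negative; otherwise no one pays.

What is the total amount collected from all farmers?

20

Total value 75 ≥ cost 59, so it is built.
Farmer 1: others sum to 52; max(0, 59 - 52) = 7.
Farmer 2: others sum to 51; max(0, 59 - 51) = 8.
Farmer 3: others sum to 68; max(0, 59 - 68) = 0.
Farmer 4: others sum to 54; max(0, 59 - 54) = 5.
Total collected = 7 + 8 + 0 + 5 = 20.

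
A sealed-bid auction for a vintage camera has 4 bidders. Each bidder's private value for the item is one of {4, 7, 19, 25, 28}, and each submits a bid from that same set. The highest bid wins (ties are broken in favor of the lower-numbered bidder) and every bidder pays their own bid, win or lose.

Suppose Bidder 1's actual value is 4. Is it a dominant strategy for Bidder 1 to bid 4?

No

Consider the case where Bidder 2 bids 4, Bidder 3 bids 4 and Bidder 4 bids 7.
Truthful bid 4: loses but pays 4, utility -4.
Bid 7 instead: wins, pays 7, utility 4 - 7 = -3.
Since -3 > -4, bidding 7 is strictly better here, so truthful bidding is not dominant.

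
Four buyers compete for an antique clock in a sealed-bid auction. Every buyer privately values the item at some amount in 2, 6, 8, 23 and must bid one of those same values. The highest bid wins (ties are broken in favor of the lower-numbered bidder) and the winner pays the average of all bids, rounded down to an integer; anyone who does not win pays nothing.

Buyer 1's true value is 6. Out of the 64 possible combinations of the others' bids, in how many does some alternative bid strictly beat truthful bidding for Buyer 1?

4

Others bid (2, 2, 2): truth gives 3; bid 2 gives 4 > 3. Violating.
Others bid (2, 2, 8): truth gives 0; bid 8 gives 1 > 0. Violating.
Others bid (2, 8, 2): truth gives 0; bid 8 gives 1 > 0. Violating.
Others bid (8, 2, 2): truth gives 0; bid 8 gives 1 > 0. Violating.
Others bid (2, 2, 6): truth gives 2; no alternative beats it.
Others bid (2, 2, 23): truth gives 0; no alternative beats it.
(Checking all 64 profiles: 4 have a profitable deviation, 60 do not.)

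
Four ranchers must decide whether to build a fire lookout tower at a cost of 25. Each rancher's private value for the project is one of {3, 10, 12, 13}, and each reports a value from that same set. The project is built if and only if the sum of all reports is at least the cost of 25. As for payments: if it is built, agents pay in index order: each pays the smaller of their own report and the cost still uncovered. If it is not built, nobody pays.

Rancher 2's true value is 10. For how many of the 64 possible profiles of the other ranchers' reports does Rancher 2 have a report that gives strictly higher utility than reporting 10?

Others report (3, 10, 10): truth gives 0; report 3 gives 7 > 0. Violating.
Others report (3, 10, 12): truth gives 0; report 3 gives 7 > 0. Violating.
Others report (3, 10, 13): truth gives 0; report 3 gives 7 > 0. Violating.
Others report (3, 12, 10): truth gives 0; report 3 gives 7 > 0. Violating.
Others report (3, 3, 3): truth gives 0; no alternative beats it.
Others report (3, 3, 10): truth gives 0; no alternative beats it.
(Checking all 64 profiles: 54 have a profitable deviation, 10 do not.)

54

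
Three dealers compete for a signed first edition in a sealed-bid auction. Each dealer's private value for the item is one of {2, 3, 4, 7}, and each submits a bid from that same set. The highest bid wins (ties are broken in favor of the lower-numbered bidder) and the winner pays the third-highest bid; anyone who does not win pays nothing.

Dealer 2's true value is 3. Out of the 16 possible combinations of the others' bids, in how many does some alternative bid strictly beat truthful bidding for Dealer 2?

4

Others bid (2, 4): truth gives 0; bid 4 gives 1 > 0. Violating.
Others bid (2, 7): truth gives 0; bid 7 gives 1 > 0. Violating.
Others bid (3, 2): truth gives 0; bid 4 gives 1 > 0. Violating.
Others bid (4, 2): truth gives 0; bid 7 gives 1 > 0. Violating.
Others bid (2, 2): truth gives 1; no alternative beats it.
Others bid (2, 3): truth gives 1; no alternative beats it.
(Checking all 16 profiles: 4 have a profitable deviation, 12 do not.)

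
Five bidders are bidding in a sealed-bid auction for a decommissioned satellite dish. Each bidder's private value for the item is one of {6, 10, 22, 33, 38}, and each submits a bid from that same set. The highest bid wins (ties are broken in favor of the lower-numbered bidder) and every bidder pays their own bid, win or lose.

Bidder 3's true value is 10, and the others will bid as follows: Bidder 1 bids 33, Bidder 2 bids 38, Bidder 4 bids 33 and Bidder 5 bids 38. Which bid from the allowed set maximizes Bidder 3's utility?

6

Bid 6: loses but pays 6, utility -6.
Bid 10: loses but pays 10, utility -10.
Bid 22: loses but pays 22, utility -22.
Bid 33: loses but pays 33, utility -33.
Bid 38: loses but pays 38, utility -38.
The best choice is 6 with utility -6.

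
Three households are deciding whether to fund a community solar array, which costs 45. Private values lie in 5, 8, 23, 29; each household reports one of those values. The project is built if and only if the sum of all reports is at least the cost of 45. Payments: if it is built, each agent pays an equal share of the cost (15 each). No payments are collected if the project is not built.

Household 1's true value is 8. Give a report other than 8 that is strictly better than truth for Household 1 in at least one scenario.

5

Suppose Household 2 reports 8 and Household 3 reports 29.
Report 8: project built, pays 15, utility 8 - 15 = -7.
Report 5: project not built, utility 0.
So reporting 5 beats truth here (0 > -7).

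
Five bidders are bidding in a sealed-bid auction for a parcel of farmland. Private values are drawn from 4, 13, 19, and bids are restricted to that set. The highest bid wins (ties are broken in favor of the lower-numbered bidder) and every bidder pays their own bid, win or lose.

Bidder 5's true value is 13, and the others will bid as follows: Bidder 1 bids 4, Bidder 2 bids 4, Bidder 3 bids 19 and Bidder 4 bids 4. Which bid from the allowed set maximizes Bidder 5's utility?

Bid 4: loses but pays 4, utility -4.
Bid 13: loses but pays 13, utility -13.
Bid 19: loses but pays 19, utility -19.
The best choice is 4 with utility -4.

4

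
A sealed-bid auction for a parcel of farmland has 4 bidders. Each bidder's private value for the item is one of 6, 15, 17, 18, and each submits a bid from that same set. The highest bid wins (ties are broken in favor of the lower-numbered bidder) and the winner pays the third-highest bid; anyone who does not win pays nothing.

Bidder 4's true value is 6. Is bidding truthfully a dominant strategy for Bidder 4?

Yes

Check each profile of the others' bids and compare truth against every alternative bid.
Others bid (6, 6, 6): truth gives 0, best alternative gives 0.
Others bid (6, 6, 15): truth gives 0, best alternative gives 0.
Others bid (6, 6, 17): truth gives 0, best alternative gives 0.
Others bid (6, 6, 18): truth gives 0, best alternative gives 0.
Others bid (6, 15, 6): truth gives 0, best alternative gives 0.
Others bid (6, 15, 15): truth gives 0, best alternative gives 0.
(Remaining 58 profiles checked similarly; truth is weakly best in each.)
In every case the truthful bid is at least as good as any alternative, so it is a dominant strategy.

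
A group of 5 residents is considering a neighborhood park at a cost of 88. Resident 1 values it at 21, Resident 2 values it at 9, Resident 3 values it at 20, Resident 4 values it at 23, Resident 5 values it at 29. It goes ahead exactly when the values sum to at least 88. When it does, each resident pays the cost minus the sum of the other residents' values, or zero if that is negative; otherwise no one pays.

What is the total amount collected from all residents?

37

Total value 102 ≥ cost 88, so it is built.
Resident 1: others sum to 81; max(0, 88 - 81) = 7.
Resident 2: others sum to 93; max(0, 88 - 93) = 0.
Resident 3: others sum to 82; max(0, 88 - 82) = 6.
Resident 4: others sum to 79; max(0, 88 - 79) = 9.
Resident 5: others sum to 73; max(0, 88 - 73) = 15.
Total collected = 7 + 0 + 6 + 9 + 15 = 37.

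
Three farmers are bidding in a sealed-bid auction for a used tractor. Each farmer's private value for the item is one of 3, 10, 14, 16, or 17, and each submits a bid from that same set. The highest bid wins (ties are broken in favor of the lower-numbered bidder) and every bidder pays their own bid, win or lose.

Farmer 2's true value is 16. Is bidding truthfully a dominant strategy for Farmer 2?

No

Consider the case where Farmer 1 bids 3 and Farmer 3 bids 3.
Truthful bid 16: wins, pays 16, utility 16 - 16 = 0.
Bid 10 instead: wins, pays 10, utility 16 - 10 = 6.
Since 6 > 0, bidding 10 is strictly better here, so truthful bidding is not dominant.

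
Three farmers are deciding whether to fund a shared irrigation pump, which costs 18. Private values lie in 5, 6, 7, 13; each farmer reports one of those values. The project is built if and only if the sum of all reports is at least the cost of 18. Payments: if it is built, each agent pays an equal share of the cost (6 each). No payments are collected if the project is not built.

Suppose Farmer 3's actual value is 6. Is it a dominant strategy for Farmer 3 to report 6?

Check each profile of the others' reports and compare truth against every alternative report.
Others report (5, 5): truth gives 0, best alternative gives 0.
Others report (5, 6): truth gives 0, best alternative gives 0.
Others report (5, 7): truth gives 0, best alternative gives 0.
Others report (5, 13): truth gives 0, best alternative gives 0.
Others report (6, 5): truth gives 0, best alternative gives 0.
Others report (6, 6): truth gives 0, best alternative gives 0.
(Remaining 10 profiles checked similarly; truth is weakly best in each.)
In every case the truthful report is at least as good as any alternative, so it is a dominant strategy.

Yes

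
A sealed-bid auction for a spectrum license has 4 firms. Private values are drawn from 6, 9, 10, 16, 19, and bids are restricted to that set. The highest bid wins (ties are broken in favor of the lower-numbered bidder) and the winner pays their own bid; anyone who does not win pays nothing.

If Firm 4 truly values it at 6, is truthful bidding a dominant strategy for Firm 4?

Yes

Check each profile of the others' bids and compare truth against every alternative bid.
Others bid (6, 6, 6): truth gives 0, best alternative gives -3.
Others bid (6, 6, 9): truth gives 0, best alternative gives 0.
Others bid (6, 6, 10): truth gives 0, best alternative gives 0.
Others bid (6, 6, 16): truth gives 0, best alternative gives 0.
Others bid (6, 6, 19): truth gives 0, best alternative gives 0.
Others bid (6, 9, 6): truth gives 0, best alternative gives 0.
(Remaining 119 profiles checked similarly; truth is weakly best in each.)
In every case the truthful bid is at least as good as any alternative, so it is a dominant strategy.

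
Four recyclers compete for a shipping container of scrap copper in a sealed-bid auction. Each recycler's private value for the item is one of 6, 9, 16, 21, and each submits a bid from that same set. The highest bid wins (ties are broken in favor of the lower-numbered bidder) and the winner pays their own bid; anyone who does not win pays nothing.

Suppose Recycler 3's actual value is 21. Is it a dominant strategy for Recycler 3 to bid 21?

Consider the case where Recycler 1 bids 6, Recycler 2 bids 6 and Recycler 4 bids 6.
Truthful bid 21: wins, pays 21, utility 21 - 21 = 0.
Bid 9 instead: wins, pays 9, utility 21 - 9 = 12.
Since 12 > 0, bidding 9 is strictly better here, so truthful bidding is not dominant.

No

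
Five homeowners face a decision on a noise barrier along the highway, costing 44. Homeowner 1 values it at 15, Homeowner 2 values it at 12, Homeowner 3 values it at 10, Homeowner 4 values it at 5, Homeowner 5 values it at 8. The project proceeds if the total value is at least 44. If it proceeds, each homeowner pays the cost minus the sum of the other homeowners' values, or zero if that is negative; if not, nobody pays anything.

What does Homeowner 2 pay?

6

Total value 50 ≥ cost 44, so the project is built.
The other homeowners' values sum to 38.
Cost minus that sum is 44 - 38 = 6.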